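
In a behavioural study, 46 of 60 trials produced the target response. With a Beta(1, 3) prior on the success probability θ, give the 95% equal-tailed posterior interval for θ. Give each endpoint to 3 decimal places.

[0.621, 0.834]

Posterior: Beta(1+46, 3+14) = Beta(47, 17).
Equal-tailed 95% interval: the 0.025 and 0.975 quantiles of Beta(47, 17).
Posterior mean ≈ 0.734, SD ≈ 0.055; a Normal approximation gives roughly [0.627, 0.842].
Exact: F⁻¹(0.025) = 0.621; F⁻¹(0.975) = 0.834.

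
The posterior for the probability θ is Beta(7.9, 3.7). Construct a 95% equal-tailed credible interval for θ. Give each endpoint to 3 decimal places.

Posterior: Beta(7.9, 3.7).
Equal-tailed 95% interval: the 0.025 and 0.975 quantiles of Beta(7.9, 3.7).
Posterior mean ≈ 0.681, SD ≈ 0.131; a Normal approximation gives roughly [0.424, 0.938].
Exact: F⁻¹(0.025) = 0.401; F⁻¹(0.975) = 0.903.

[0.401, 0.903]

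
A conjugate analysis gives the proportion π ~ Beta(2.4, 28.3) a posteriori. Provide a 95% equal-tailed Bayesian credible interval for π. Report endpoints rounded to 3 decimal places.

[0.013, 0.194]

Posterior: Beta(2.4, 28.3).
Equal-tailed 95% interval: the 0.025 and 0.975 quantiles of Beta(2.4, 28.3).
Posterior mean ≈ 0.078, SD ≈ 0.048; a Normal approximation gives roughly [-0.015, 0.172].
Exact: F⁻¹(0.025) = 0.013; F⁻¹(0.975) = 0.194.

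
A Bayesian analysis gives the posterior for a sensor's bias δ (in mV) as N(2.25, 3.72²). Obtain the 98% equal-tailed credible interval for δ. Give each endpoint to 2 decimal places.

[-6.40, 10.90]

The posterior is symmetric, so the 98% equal-tailed interval is δ = 2.25 ± z·3.72 with z = 2.326.
Half-width: 2.326 × 3.72 = 8.65.
2.25 − 8.65 = -6.40; 2.25 + 8.65 = 10.90.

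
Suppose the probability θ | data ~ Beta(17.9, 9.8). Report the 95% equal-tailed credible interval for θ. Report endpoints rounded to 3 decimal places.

Posterior: Beta(17.9, 9.8).
Equal-tailed 95% interval: the 0.025 and 0.975 quantiles of Beta(17.9, 9.8).
Posterior mean ≈ 0.646, SD ≈ 0.089; a Normal approximation gives roughly [0.471, 0.821].
Exact: F⁻¹(0.025) = 0.463; F⁻¹(0.975) = 0.810.

[0.463, 0.810]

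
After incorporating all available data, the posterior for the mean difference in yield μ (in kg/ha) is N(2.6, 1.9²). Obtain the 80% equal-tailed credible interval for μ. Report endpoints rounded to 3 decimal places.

The posterior is symmetric, so the 80% equal-tailed interval is μ = 2.6 ± z·1.9 with z = 1.282.
Half-width: 1.282 × 1.9 = 2.435.
2.6 − 2.435 = 0.165; 2.6 + 2.435 = 5.035.

[0.165, 5.035]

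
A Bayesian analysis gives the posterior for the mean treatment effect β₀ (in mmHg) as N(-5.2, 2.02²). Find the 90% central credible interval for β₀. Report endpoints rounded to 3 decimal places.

The posterior is symmetric, so the 90% equal-tailed interval is β₀ = -5.2 ± z·2.02 with z = 1.645.
Half-width: 1.645 × 2.02 = 3.323.
-5.2 − 3.323 = -8.523; -5.2 + 3.323 = -1.877.

[-8.523, -1.877]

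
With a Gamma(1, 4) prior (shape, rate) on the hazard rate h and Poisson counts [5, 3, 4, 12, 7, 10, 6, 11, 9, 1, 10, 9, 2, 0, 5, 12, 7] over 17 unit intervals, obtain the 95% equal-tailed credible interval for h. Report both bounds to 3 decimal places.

[4.478, 6.469]

Posterior: Gamma(1+113, 4+17) = Gamma(114, 21) (shape, rate).
Equal-tailed 95% interval: Gamma(114, 21) quantiles at 0.025 and 0.975.
Posterior mean ≈ 5.429, SD ≈ 0.508; a Normal approximation gives roughly [4.432, 6.425].
Exact: lower = 4.478; upper = 6.469.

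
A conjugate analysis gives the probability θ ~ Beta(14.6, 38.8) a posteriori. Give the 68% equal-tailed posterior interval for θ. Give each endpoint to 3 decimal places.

Posterior: Beta(14.6, 38.8).
Equal-tailed 68% interval: the 0.16 and 0.84 quantiles of Beta(14.6, 38.8).
Posterior mean ≈ 0.273, SD ≈ 0.060; a Normal approximation gives roughly [0.213, 0.334].
Exact: F⁻¹(0.16) = 0.213; F⁻¹(0.84) = 0.334.

[0.213, 0.334]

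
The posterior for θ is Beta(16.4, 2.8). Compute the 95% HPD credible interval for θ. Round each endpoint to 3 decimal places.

The posterior is unimodal and skewed, so the HPD interval has equal density at both endpoints and is the shortest 95% interval.
Solving f(0.701) = f(0.984) with F(0.984) − F(0.701) = 0.95 gives [0.701, 0.984].
For comparison, the equal-tailed interval is [0.670, 0.970]; the HPD is narrower and shifted toward the mode.

[0.701, 0.984]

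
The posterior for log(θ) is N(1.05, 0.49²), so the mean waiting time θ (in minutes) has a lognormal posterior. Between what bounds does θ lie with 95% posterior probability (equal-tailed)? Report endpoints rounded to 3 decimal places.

[1.094, 7.466]

On the log scale the 95% interval is 1.05 ± 1.960 × 0.49 = [0.0896, 2.0104].
Exponentiate: [e^0.0896, e^2.0104] = [1.094, 7.466].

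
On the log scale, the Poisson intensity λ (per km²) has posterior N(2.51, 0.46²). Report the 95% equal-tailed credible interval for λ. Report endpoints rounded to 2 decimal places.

On the log scale the 95% interval is 2.51 ± 1.960 × 0.46 = [1.6084, 3.4116].
Exponentiate: [e^1.6084, e^3.4116] = [4.99, 30.31].

[4.99, 30.31]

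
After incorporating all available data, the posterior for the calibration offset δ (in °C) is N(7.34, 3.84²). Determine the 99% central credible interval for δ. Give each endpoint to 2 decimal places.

The posterior is symmetric, so the 99% equal-tailed interval is δ = 7.34 ± z·3.84 with z = 2.576.
Half-width: 2.576 × 3.84 = 9.89.
7.34 − 9.89 = -2.55; 7.34 + 9.89 = 17.23.

[-2.55, 17.23]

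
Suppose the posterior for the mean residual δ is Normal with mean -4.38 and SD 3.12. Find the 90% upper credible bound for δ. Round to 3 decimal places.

Need U with P(δ ≤ U) = 0.90: U = -4.38 + z_{0.1}·3.12.
z = 1.282; U = -4.38 + 1.282 × 3.12 = -0.382.

-0.382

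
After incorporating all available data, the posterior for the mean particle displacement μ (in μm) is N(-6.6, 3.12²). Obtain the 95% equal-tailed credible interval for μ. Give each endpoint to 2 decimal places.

The posterior is symmetric, so the 95% equal-tailed interval is μ = -6.6 ± z·3.12 with z = 1.960.
Half-width: 1.960 × 3.12 = 6.12.
-6.6 − 6.12 = -12.72; -6.6 + 6.12 = -0.48.

[-12.72, -0.48]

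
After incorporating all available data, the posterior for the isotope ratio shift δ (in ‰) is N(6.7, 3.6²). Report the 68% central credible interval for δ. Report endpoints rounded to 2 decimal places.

[3.12, 10.28]

The posterior is symmetric, so the 68% equal-tailed interval is δ = 6.7 ± z·3.6 with z = 0.994.
Half-width: 0.994 × 3.6 = 3.58.
6.7 − 3.58 = 3.12; 6.7 + 3.58 = 10.28.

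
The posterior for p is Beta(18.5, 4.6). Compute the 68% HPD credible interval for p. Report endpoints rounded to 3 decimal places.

[0.741, 0.899]

The posterior is unimodal and skewed, so the HPD interval has equal density at both endpoints and is the shortest 68% interval.
Solving f(0.741) = f(0.899) with F(0.899) − F(0.741) = 0.68 gives [0.741, 0.899].
For comparison, the equal-tailed interval is [0.719, 0.882]; the HPD is narrower and shifted toward the mode.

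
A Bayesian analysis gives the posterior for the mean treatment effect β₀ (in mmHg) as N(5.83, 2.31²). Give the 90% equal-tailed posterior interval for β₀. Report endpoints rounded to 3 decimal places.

The posterior is symmetric, so the 90% equal-tailed interval is β₀ = 5.83 ± z·2.31 with z = 1.645.
Half-width: 1.645 × 2.31 = 3.800.
5.83 − 3.800 = 2.030; 5.83 + 3.800 = 9.630.

[2.030, 9.630]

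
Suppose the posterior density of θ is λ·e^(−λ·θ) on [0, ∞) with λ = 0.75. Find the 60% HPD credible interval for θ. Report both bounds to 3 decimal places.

[0.000, 1.222]

The exponential density is strictly decreasing on [0, ∞), so the HPD interval is anchored at 0: [0, q] with P(θ ≤ q) = 0.60.
q = −ln(1 − 0.60) / 0.75 = 0.9163 / 0.75 = 1.222.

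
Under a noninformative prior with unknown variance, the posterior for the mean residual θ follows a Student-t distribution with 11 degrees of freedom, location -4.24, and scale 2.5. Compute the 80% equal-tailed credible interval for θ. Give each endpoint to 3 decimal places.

The t_11 distribution is symmetric; the 80% interval is -4.24 ± t·2.5 with t_{0.9,11} = 1.363.
Half-width: 1.363 × 2.5 = 3.409.
-4.24 − 3.409 = -7.649; -4.24 + 3.409 = -0.831.

[-7.649, -0.831]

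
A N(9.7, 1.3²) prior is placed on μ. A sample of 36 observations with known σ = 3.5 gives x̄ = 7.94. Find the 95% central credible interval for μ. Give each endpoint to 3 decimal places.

Posterior precision = 1/1.3² + 36/3.5² = 0.5917 + 2.9388 = 3.5305, so posterior SD = 0.5322.
Posterior mean = (9.7/1.3² + 36·7.94/3.5²) / 3.5305 = 8.2350.
Interval: 8.2350 ± 1.960 × 0.5322 → [7.192, 9.278].

[7.192, 9.278]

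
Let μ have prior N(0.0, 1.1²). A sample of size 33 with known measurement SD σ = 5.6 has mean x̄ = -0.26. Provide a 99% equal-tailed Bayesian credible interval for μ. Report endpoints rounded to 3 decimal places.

Posterior precision = 1/1.1² + 33/5.6² = 0.8264 + 1.0523 = 1.8787, so posterior SD = 0.7296.
Posterior mean = (0.0/1.1² + 33·-0.26/5.6²) / 1.8787 = -0.1456.
Interval: -0.1456 ± 2.576 × 0.7296 → [-2.025, 1.734].

[-2.025, 1.734]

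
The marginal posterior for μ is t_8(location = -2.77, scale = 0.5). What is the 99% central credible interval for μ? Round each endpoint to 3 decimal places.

The t_8 distribution is symmetric; the 99% interval is -2.77 ± t·0.5 with t_{0.995,8} = 3.355.
Half-width: 3.355 × 0.5 = 1.678.
-2.77 − 1.678 = -4.448; -2.77 + 1.678 = -1.092.

[-4.448, -1.092]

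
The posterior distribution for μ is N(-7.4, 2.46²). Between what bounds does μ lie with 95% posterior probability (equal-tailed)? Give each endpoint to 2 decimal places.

The posterior is symmetric, so the 95% equal-tailed interval is μ = -7.4 ± z·2.46 with z = 1.960.
Half-width: 1.960 × 2.46 = 4.82.
-7.4 − 4.82 = -12.22; -7.4 + 4.82 = -2.58.

[-12.22, -2.58]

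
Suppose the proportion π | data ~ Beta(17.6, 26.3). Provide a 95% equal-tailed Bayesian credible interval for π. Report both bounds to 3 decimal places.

Posterior: Beta(17.6, 26.3).
Equal-tailed 95% interval: the 0.025 and 0.975 quantiles of Beta(17.6, 26.3).
Posterior mean ≈ 0.401, SD ≈ 0.073; a Normal approximation gives roughly [0.258, 0.544].
Exact: F⁻¹(0.025) = 0.263; F⁻¹(0.975) = 0.548.

[0.263, 0.548]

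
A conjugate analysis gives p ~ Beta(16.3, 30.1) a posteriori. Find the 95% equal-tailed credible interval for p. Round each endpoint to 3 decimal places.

Posterior: Beta(16.3, 30.1).
Equal-tailed 95% interval: the 0.025 and 0.975 quantiles of Beta(16.3, 30.1).
Posterior mean ≈ 0.351, SD ≈ 0.069; a Normal approximation gives roughly [0.215, 0.487].
Exact: F⁻¹(0.025) = 0.222; F⁻¹(0.975) = 0.493.

[0.222, 0.493]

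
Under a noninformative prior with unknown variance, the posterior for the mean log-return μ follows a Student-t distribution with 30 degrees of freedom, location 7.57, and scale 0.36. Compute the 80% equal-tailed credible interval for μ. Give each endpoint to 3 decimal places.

[7.098, 8.042]

The t_30 distribution is symmetric; the 80% interval is 7.57 ± t·0.36 with t_{0.9,30} = 1.310.
Half-width: 1.310 × 0.36 = 0.472.
7.57 − 0.472 = 7.098; 7.57 + 0.472 = 8.042.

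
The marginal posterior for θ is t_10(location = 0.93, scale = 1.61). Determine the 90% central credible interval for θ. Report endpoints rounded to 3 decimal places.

The t_10 distribution is symmetric; the 90% interval is 0.93 ± t·1.61 with t_{0.95,10} = 1.812.
Half-width: 1.812 × 1.61 = 2.918.
0.93 − 2.918 = -1.988; 0.93 + 2.918 = 3.848.

[-1.988, 3.848]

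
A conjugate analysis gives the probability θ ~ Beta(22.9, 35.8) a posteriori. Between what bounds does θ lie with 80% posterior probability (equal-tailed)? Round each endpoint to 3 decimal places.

[0.310, 0.472]

Posterior: Beta(22.9, 35.8).
Equal-tailed 80% interval: the 0.1 and 0.9 quantiles of Beta(22.9, 35.8).
Posterior mean ≈ 0.390, SD ≈ 0.063; a Normal approximation gives roughly [0.309, 0.471].
Exact: F⁻¹(0.1) = 0.310; F⁻¹(0.9) = 0.472.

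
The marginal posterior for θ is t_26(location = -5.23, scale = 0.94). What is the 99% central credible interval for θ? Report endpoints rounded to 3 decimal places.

[-7.842, -2.618]

The t_26 distribution is symmetric; the 99% interval is -5.23 ± t·0.94 with t_{0.995,26} = 2.779.
Half-width: 2.779 × 0.94 = 2.612.
-5.23 − 2.612 = -7.842; -5.23 + 2.612 = -2.618.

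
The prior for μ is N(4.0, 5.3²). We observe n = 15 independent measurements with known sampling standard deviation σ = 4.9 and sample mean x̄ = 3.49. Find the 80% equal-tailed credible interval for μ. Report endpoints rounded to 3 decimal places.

[1.940, 5.095]

Posterior precision = 1/5.3² + 15/4.9² = 0.0356 + 0.6247 = 0.6603, so posterior SD = 1.2306.
Posterior mean = (4.0/5.3² + 15·3.49/4.9²) / 0.6603 = 3.5175.
Interval: 3.5175 ± 1.282 × 1.2306 → [1.940, 5.095].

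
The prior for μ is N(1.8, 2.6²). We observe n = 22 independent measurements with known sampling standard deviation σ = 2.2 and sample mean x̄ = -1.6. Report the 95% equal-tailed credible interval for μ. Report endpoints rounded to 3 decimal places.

[-2.398, -0.588]

Posterior precision = 1/2.6² + 22/2.2² = 0.1479 + 4.5455 = 4.6934, so posterior SD = 0.4616.
Posterior mean = (1.8/2.6² + 22·-1.6/2.2²) / 4.6934 = -1.4928.
Interval: -1.4928 ± 1.960 × 0.4616 → [-2.398, -0.588].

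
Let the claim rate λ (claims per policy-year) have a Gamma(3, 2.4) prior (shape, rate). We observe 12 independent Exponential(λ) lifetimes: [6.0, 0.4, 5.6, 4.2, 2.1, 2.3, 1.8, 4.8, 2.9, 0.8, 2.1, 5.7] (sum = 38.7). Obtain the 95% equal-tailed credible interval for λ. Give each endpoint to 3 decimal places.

Posterior: Gamma(3+12, 2.4+38.7) = Gamma(15, 41.1) (shape, rate).
Equal-tailed 95% interval: Gamma(15, 41.1) quantiles at 0.025 and 0.975.
Posterior mean ≈ 0.365, SD ≈ 0.094; a Normal approximation gives roughly [0.180, 0.550].
Exact: lower = 0.204; upper = 0.572.

[0.204, 0.572]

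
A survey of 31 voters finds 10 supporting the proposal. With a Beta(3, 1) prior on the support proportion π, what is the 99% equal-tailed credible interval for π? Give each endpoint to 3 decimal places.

[0.183, 0.587]

Posterior: Beta(3+10, 1+21) = Beta(13, 22).
Equal-tailed 99% interval: the 0.005 and 0.995 quantiles of Beta(13, 22).
Posterior mean ≈ 0.371, SD ≈ 0.081; a Normal approximation gives roughly [0.164, 0.579].
Exact: F⁻¹(0.005) = 0.183; F⁻¹(0.995) = 0.587.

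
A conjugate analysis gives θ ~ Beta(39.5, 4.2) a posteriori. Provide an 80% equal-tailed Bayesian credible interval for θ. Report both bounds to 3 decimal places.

Posterior: Beta(39.5, 4.2).
Equal-tailed 80% interval: the 0.1 and 0.9 quantiles of Beta(39.5, 4.2).
Posterior mean ≈ 0.904, SD ≈ 0.044; a Normal approximation gives roughly [0.847, 0.960].
Exact: F⁻¹(0.1) = 0.844; F⁻¹(0.9) = 0.955.

[0.844, 0.955]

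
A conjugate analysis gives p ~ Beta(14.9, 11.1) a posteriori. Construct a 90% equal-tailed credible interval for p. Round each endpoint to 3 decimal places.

Posterior: Beta(14.9, 11.1).
Equal-tailed 90% interval: the 0.05 and 0.95 quantiles of Beta(14.9, 11.1).
Posterior mean ≈ 0.573, SD ≈ 0.095; a Normal approximation gives roughly [0.417, 0.730].
Exact: F⁻¹(0.05) = 0.413; F⁻¹(0.95) = 0.727.

[0.413, 0.727]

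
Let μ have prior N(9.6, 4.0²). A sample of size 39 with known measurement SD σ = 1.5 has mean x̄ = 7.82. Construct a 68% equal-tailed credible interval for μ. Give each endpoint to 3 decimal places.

Posterior precision = 1/4.0² + 39/1.5² = 0.0625 + 17.3333 = 17.3958, so posterior SD = 0.2398.
Posterior mean = (9.6/4.0² + 39·7.82/1.5²) / 17.3958 = 7.8264.
Interval: 7.8264 ± 0.994 × 0.2398 → [7.588, 8.065].

[7.588, 8.065]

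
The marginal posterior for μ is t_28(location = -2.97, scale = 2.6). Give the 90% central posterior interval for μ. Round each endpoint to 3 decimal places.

The t_28 distribution is symmetric; the 90% interval is -2.97 ± t·2.6 with t_{0.95,28} = 1.701.
Half-width: 1.701 × 2.6 = 4.423.
-2.97 − 4.423 = -7.393; -2.97 + 4.423 = 1.453.

[-7.393, 1.453]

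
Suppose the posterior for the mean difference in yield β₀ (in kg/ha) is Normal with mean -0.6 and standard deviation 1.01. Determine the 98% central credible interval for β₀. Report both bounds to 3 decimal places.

The posterior is symmetric, so the 98% equal-tailed interval is β₀ = -0.6 ± z·1.01 with z = 2.326.
Half-width: 2.326 × 1.01 = 2.350.
-0.6 − 2.350 = -2.950; -0.6 + 2.350 = 1.750.

[-2.950, 1.750]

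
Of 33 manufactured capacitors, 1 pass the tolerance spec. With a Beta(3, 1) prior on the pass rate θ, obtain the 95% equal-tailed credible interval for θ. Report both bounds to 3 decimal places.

Posterior: Beta(3+1, 1+32) = Beta(4, 33).
Equal-tailed 95% interval: the 0.025 and 0.975 quantiles of Beta(4, 33).
Posterior mean ≈ 0.108, SD ≈ 0.050; a Normal approximation gives roughly [0.009, 0.207].
Exact: F⁻¹(0.025) = 0.031; F⁻¹(0.975) = 0.225.

[0.031, 0.225]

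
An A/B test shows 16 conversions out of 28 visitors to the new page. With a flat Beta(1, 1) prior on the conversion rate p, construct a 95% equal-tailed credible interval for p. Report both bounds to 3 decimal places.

[0.389, 0.736]

Posterior: Beta(1+16, 1+12) = Beta(17, 13).
Equal-tailed 95% interval: the 0.025 and 0.975 quantiles of Beta(17, 13).
Posterior mean ≈ 0.567, SD ≈ 0.089; a Normal approximation gives roughly [0.392, 0.741].
Exact: F⁻¹(0.025) = 0.389; F⁻¹(0.975) = 0.736.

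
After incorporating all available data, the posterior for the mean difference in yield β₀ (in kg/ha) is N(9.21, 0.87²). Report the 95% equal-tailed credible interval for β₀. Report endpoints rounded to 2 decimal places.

[7.50, 10.92]

The posterior is symmetric, so the 95% equal-tailed interval is β₀ = 9.21 ± z·0.87 with z = 1.960.
Half-width: 1.960 × 0.87 = 1.71.
9.21 − 1.71 = 7.50; 9.21 + 1.71 = 10.92.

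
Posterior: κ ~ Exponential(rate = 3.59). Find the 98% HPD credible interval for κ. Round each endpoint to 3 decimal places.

[0.000, 1.090]

The exponential density is strictly decreasing on [0, ∞), so the HPD interval is anchored at 0: [0, q] with P(κ ≤ q) = 0.98.
q = −ln(1 − 0.98) / 3.59 = 3.9120 / 3.59 = 1.090.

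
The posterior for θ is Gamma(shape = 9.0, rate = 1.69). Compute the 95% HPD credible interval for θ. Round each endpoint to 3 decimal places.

[2.144, 8.862]

The posterior is unimodal and skewed, so the HPD interval has equal density at both endpoints and is the shortest 95% interval.
Solving f(2.144) = f(8.862) with F(8.862) − F(2.144) = 0.95 gives [2.144, 8.862].
For comparison, the equal-tailed interval is [2.435, 9.327]; the HPD is narrower and shifted toward the mode.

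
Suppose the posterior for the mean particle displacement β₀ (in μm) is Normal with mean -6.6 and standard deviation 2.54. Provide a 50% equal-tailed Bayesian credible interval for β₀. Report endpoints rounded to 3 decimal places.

The posterior is symmetric, so the 50% equal-tailed interval is β₀ = -6.6 ± z·2.54 with z = 0.674.
Half-width: 0.674 × 2.54 = 1.713.
-6.6 − 1.713 = -8.313; -6.6 + 1.713 = -4.887.

[-8.313, -4.887]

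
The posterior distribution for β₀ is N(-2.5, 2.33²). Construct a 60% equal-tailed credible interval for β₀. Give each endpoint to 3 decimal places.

The posterior is symmetric, so the 60% equal-tailed interval is β₀ = -2.5 ± z·2.33 with z = 0.842.
Half-width: 0.842 × 2.33 = 1.961.
-2.5 − 1.961 = -4.461; -2.5 + 1.961 = -0.539.

[-4.461, -0.539]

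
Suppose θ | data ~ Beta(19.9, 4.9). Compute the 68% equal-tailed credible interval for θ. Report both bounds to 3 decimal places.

[0.724, 0.881]

Posterior: Beta(19.9, 4.9).
Equal-tailed 68% interval: the 0.16 and 0.84 quantiles of Beta(19.9, 4.9).
Posterior mean ≈ 0.802, SD ≈ 0.078; a Normal approximation gives roughly [0.724, 0.880].
Exact: F⁻¹(0.16) = 0.724; F⁻¹(0.84) = 0.881.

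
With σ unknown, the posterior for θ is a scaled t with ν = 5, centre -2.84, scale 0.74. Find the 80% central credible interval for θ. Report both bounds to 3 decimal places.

The t_5 distribution is symmetric; the 80% interval is -2.84 ± t·0.74 with t_{0.9,5} = 1.476.
Half-width: 1.476 × 0.74 = 1.092.
-2.84 − 1.092 = -3.932; -2.84 + 1.092 = -1.748.

[-3.932, -1.748]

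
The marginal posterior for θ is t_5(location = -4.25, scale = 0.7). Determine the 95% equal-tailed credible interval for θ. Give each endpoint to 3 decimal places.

[-6.049, -2.451]

The t_5 distribution is symmetric; the 95% interval is -4.25 ± t·0.7 with t_{0.975,5} = 2.571.
Half-width: 2.571 × 0.7 = 1.799.
-4.25 − 1.799 = -6.049; -4.25 + 1.799 = -2.451.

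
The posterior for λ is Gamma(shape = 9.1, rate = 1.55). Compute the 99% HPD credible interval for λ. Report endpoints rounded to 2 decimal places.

The posterior is unimodal and skewed, so the HPD interval has equal density at both endpoints and is the shortest 99% interval.
Solving f(1.78) = f(11.56) with F(11.56) − F(1.78) = 0.99 gives [1.78, 11.56].
For comparison, the equal-tailed interval is [2.06, 12.08]; the HPD is narrower and shifted toward the mode.

[1.78, 11.56]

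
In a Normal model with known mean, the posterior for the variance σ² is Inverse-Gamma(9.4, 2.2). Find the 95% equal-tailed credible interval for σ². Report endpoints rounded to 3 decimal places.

Inverse-Gamma(9.4, 2.2) quantiles: F⁻¹(0.025) and F⁻¹(0.975).
Equivalently, 1/σ² ~ Gamma(9.4, rate = 2.2); invert its 0.975 and 0.025 quantiles.
Posterior mean ≈ 0.262, SD ≈ 0.096; a Normal approximation gives roughly [0.073, 0.451].
Exact: lower = 0.135; upper = 0.502.

[0.135, 0.502]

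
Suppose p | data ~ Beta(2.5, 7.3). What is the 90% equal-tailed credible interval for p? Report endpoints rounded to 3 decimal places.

Posterior: Beta(2.5, 7.3).
Equal-tailed 90% interval: the 0.05 and 0.95 quantiles of Beta(2.5, 7.3).
Posterior mean ≈ 0.255, SD ≈ 0.133; a Normal approximation gives roughly [0.037, 0.473].
Exact: F⁻¹(0.05) = 0.069; F⁻¹(0.95) = 0.500.

[0.069, 0.500]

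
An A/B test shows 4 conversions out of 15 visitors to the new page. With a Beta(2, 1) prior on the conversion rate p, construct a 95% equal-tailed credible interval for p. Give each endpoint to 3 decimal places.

[0.142, 0.560]

Posterior: Beta(2+4, 1+11) = Beta(6, 12).
Equal-tailed 95% interval: the 0.025 and 0.975 quantiles of Beta(6, 12).
Posterior mean ≈ 0.333, SD ≈ 0.108; a Normal approximation gives roughly [0.121, 0.545].
Exact: F⁻¹(0.025) = 0.142; F⁻¹(0.975) = 0.560.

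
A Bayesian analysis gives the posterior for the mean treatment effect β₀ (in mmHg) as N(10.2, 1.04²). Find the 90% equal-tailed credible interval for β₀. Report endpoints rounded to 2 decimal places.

The posterior is symmetric, so the 90% equal-tailed interval is β₀ = 10.2 ± z·1.04 with z = 1.645.
Half-width: 1.645 × 1.04 = 1.71.
10.2 − 1.71 = 8.49; 10.2 + 1.71 = 11.91.

[8.49, 11.91]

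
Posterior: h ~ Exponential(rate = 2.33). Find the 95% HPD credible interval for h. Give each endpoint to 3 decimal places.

[0.000, 1.286]

The exponential density is strictly decreasing on [0, ∞), so the HPD interval is anchored at 0: [0, q] with P(h ≤ q) = 0.95.
q = −ln(1 − 0.95) / 2.33 = 2.9957 / 2.33 = 1.286.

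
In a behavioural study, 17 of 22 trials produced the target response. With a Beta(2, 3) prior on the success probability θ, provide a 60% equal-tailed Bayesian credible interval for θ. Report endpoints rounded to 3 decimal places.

Posterior: Beta(2+17, 3+5) = Beta(19, 8).
Equal-tailed 60% interval: the 0.2 and 0.8 quantiles of Beta(19, 8).
Posterior mean ≈ 0.704, SD ≈ 0.086; a Normal approximation gives roughly [0.631, 0.776].
Exact: F⁻¹(0.2) = 0.631; F⁻¹(0.8) = 0.779.

[0.631, 0.779]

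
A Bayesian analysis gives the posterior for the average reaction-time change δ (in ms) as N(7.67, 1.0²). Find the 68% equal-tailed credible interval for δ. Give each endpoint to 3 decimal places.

The posterior is symmetric, so the 68% equal-tailed interval is δ = 7.67 ± z·1.0 with z = 0.994.
Half-width: 0.994 × 1.0 = 0.994.
7.67 − 0.994 = 6.676; 7.67 + 0.994 = 8.664.

[6.676, 8.664]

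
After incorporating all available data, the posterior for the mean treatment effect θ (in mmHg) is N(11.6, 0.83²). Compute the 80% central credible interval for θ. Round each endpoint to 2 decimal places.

[10.54, 12.66]

The posterior is symmetric, so the 80% equal-tailed interval is θ = 11.6 ± z·0.83 with z = 1.282.
Half-width: 1.282 × 0.83 = 1.06.
11.6 − 1.06 = 10.54; 11.6 + 1.06 = 12.66.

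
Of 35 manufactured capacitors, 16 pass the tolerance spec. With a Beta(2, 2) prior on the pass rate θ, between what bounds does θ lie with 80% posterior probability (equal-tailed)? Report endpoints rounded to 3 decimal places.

Posterior: Beta(2+16, 2+19) = Beta(18, 21).
Equal-tailed 80% interval: the 0.1 and 0.9 quantiles of Beta(18, 21).
Posterior mean ≈ 0.462, SD ≈ 0.079; a Normal approximation gives roughly [0.361, 0.563].
Exact: F⁻¹(0.1) = 0.360; F⁻¹(0.9) = 0.564.

[0.360, 0.564]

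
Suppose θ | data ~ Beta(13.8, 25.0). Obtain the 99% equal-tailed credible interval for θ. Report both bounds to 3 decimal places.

[0.178, 0.560]

Posterior: Beta(13.8, 25.0).
Equal-tailed 99% interval: the 0.005 and 0.995 quantiles of Beta(13.8, 25.0).
Posterior mean ≈ 0.356, SD ≈ 0.076; a Normal approximation gives roughly [0.160, 0.551].
Exact: F⁻¹(0.005) = 0.178; F⁻¹(0.995) = 0.560.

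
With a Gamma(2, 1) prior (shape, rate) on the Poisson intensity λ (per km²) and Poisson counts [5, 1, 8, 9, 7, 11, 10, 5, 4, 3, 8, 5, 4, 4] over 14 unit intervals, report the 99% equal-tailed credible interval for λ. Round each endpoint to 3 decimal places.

Posterior: Gamma(2+84, 1+14) = Gamma(86, 15) (shape, rate).
Equal-tailed 99% interval: Gamma(86, 15) quantiles at 0.005 and 0.995.
Posterior mean ≈ 5.733, SD ≈ 0.618; a Normal approximation gives roughly [4.141, 7.326].
Exact: lower = 4.266; upper = 7.451.

[4.266, 7.451]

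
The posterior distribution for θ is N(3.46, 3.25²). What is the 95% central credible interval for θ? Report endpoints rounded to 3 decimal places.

The posterior is symmetric, so the 95% equal-tailed interval is θ = 3.46 ± z·3.25 with z = 1.960.
Half-width: 1.960 × 3.25 = 6.370.
3.46 − 6.370 = -2.910; 3.46 + 6.370 = 9.830.

[-2.910, 9.830]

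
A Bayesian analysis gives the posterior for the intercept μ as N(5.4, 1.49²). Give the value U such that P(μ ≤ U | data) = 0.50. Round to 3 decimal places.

Need U with P(μ ≤ U) = 0.50: U = 5.4 + z_{0.5}·1.49.
z = 0.000; U = 5.4 + 0.000 × 1.49 = 5.400.

5.400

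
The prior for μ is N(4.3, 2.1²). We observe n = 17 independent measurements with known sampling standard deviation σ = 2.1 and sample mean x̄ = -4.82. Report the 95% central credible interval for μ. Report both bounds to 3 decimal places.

Posterior precision = 1/2.1² + 17/2.1² = 0.2268 + 3.8549 = 4.0816, so posterior SD = 0.4950.
Posterior mean = (4.3/2.1² + 17·-4.82/2.1²) / 4.0816 = -4.3133.
Interval: -4.3133 ± 1.960 × 0.4950 → [-5.283, -3.343].

[-5.283, -3.343]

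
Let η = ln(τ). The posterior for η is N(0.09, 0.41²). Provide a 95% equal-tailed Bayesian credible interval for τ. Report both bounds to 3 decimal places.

[0.490, 2.444]

On the log scale the 95% interval is 0.09 ± 1.960 × 0.41 = [-0.7136, 0.8936].
Exponentiate: [e^-0.7136, e^0.8936] = [0.490, 2.444].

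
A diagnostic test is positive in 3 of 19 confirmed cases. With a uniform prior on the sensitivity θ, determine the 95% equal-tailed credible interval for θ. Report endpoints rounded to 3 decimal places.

Posterior: Beta(1+3, 1+16) = Beta(4, 17).
Equal-tailed 95% interval: the 0.025 and 0.975 quantiles of Beta(4, 17).
Posterior mean ≈ 0.190, SD ≈ 0.084; a Normal approximation gives roughly [0.026, 0.355].
Exact: F⁻¹(0.025) = 0.057; F⁻¹(0.975) = 0.379.

[0.057, 0.379]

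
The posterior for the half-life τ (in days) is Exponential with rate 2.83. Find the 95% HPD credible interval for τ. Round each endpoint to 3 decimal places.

[0.000, 1.059]

The exponential density is strictly decreasing on [0, ∞), so the HPD interval is anchored at 0: [0, q] with P(τ ≤ q) = 0.95.
q = −ln(1 − 0.95) / 2.83 = 2.9957 / 2.83 = 1.059.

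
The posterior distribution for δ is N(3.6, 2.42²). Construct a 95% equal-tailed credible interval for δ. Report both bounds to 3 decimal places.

[-1.143, 8.343]

The posterior is symmetric, so the 95% equal-tailed interval is δ = 3.6 ± z·2.42 with z = 1.960.
Half-width: 1.960 × 2.42 = 4.743.
3.6 − 4.743 = -1.143; 3.6 + 4.743 = 8.343.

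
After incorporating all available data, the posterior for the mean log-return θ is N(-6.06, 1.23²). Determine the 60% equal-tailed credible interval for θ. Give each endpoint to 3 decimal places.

The posterior is symmetric, so the 60% equal-tailed interval is θ = -6.06 ± z·1.23 with z = 0.842.
Half-width: 0.842 × 1.23 = 1.035.
-6.06 − 1.035 = -7.095; -6.06 + 1.035 = -5.025.

[-7.095, -5.025]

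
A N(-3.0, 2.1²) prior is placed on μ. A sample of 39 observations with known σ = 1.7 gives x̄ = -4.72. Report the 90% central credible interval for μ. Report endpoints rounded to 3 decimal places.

Posterior precision = 1/2.1² + 39/1.7² = 0.2268 + 13.4948 = 13.7216, so posterior SD = 0.2700.
Posterior mean = (-3.0/2.1² + 39·-4.72/1.7²) / 13.7216 = -4.6916.
Interval: -4.6916 ± 1.645 × 0.2700 → [-5.136, -4.248].

[-5.136, -4.248]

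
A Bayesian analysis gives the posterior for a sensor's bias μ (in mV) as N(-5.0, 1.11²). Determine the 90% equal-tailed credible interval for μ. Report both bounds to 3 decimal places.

The posterior is symmetric, so the 90% equal-tailed interval is μ = -5.0 ± z·1.11 with z = 1.645.
Half-width: 1.645 × 1.11 = 1.826.
-5.0 − 1.826 = -6.826; -5.0 + 1.826 = -3.174.

[-6.826, -3.174]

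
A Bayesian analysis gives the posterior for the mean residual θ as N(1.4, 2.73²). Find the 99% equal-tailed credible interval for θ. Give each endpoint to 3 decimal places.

[-5.632, 8.432]

The posterior is symmetric, so the 99% equal-tailed interval is θ = 1.4 ± z·2.73 with z = 2.576.
Half-width: 2.576 × 2.73 = 7.032.
1.4 − 7.032 = -5.632; 1.4 + 7.032 = 8.432.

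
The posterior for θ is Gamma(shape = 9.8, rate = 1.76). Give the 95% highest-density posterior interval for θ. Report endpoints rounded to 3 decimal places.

[2.362, 9.114]

The posterior is unimodal and skewed, so the HPD interval has equal density at both endpoints and is the shortest 95% interval.
Solving f(2.362) = f(9.114) with F(9.114) − F(2.362) = 0.95 gives [2.362, 9.114].
For comparison, the equal-tailed interval is [2.647, 9.558]; the HPD is narrower and shifted toward the mode.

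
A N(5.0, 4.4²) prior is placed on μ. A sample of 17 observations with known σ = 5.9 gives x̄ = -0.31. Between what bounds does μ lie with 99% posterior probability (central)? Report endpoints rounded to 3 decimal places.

Posterior precision = 1/4.4² + 17/5.9² = 0.0517 + 0.4884 = 0.5400, so posterior SD = 1.3608.
Posterior mean = (5.0/4.4² + 17·-0.31/5.9²) / 0.5400 = 0.1979.
Interval: 0.1979 ± 2.576 × 1.3608 → [-3.307, 3.703].

[-3.307, 3.703]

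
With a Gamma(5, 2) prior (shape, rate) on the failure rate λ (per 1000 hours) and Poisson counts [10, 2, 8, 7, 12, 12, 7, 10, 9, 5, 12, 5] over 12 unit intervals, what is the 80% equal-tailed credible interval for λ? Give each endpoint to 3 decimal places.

Posterior: Gamma(5+99, 2+12) = Gamma(104, 14) (shape, rate).
Equal-tailed 80% interval: Gamma(104, 14) quantiles at 0.1 and 0.9.
Posterior mean ≈ 7.429, SD ≈ 0.728; a Normal approximation gives roughly [6.495, 8.362].
Exact: lower = 6.512; upper = 8.376.

[6.512, 8.376]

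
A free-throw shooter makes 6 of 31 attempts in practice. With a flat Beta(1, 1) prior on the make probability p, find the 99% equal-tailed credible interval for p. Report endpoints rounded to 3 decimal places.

[0.068, 0.419]

Posterior: Beta(1+6, 1+25) = Beta(7, 26).
Equal-tailed 99% interval: the 0.005 and 0.995 quantiles of Beta(7, 26).
Posterior mean ≈ 0.212, SD ≈ 0.070; a Normal approximation gives roughly [0.032, 0.393].
Exact: F⁻¹(0.005) = 0.068; F⁻¹(0.995) = 0.419.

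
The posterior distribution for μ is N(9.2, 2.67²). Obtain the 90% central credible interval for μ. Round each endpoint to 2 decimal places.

The posterior is symmetric, so the 90% equal-tailed interval is μ = 9.2 ± z·2.67 with z = 1.645.
Half-width: 1.645 × 2.67 = 4.39.
9.2 − 4.39 = 4.81; 9.2 + 4.39 = 13.59.

[4.81, 13.59]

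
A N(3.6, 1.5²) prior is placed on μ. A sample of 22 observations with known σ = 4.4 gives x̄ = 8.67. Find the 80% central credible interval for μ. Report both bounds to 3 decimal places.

[6.225, 8.264]

Posterior precision = 1/1.5² + 22/4.4² = 0.4444 + 1.1364 = 1.5808, so posterior SD = 0.7954.
Posterior mean = (3.6/1.5² + 22·8.67/4.4²) / 1.5808 = 7.2446.
Interval: 7.2446 ± 1.282 × 0.7954 → [6.225, 8.264].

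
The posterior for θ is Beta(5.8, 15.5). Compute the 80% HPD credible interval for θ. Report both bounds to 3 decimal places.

[0.142, 0.382]

The posterior is unimodal and skewed, so the HPD interval has equal density at both endpoints and is the shortest 80% interval.
Solving f(0.142) = f(0.382) with F(0.382) − F(0.142) = 0.80 gives [0.142, 0.382].
For comparison, the equal-tailed interval is [0.155, 0.399]; the HPD is narrower and shifted toward the mode.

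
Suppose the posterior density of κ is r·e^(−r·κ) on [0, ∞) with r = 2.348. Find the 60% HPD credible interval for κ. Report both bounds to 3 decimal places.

The exponential density is strictly decreasing on [0, ∞), so the HPD interval is anchored at 0: [0, q] with P(κ ≤ q) = 0.60.
q = −ln(1 − 0.60) / 2.348 = 0.9163 / 2.348 = 0.390.

[0.000, 0.390]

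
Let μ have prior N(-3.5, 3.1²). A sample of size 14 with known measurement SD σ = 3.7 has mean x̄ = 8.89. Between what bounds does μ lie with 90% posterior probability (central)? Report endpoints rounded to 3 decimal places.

[6.196, 9.295]

Posterior precision = 1/3.1² + 14/3.7² = 0.1041 + 1.0226 = 1.1267, so posterior SD = 0.9421.
Posterior mean = (-3.5/3.1² + 14·8.89/3.7²) / 1.1267 = 7.7457.
Interval: 7.7457 ± 1.645 × 0.9421 → [6.196, 9.295].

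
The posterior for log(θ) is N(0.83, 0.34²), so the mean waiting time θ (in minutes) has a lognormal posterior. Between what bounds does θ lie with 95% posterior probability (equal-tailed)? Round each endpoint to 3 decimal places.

[1.178, 4.466]

On the log scale the 95% interval is 0.83 ± 1.960 × 0.34 = [0.1636, 1.4964].
Exponentiate: [e^0.1636, e^1.4964] = [1.178, 4.466].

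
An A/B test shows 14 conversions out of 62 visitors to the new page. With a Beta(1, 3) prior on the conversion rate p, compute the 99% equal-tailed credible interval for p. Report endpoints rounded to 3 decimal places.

Posterior: Beta(1+14, 3+48) = Beta(15, 51).
Equal-tailed 99% interval: the 0.005 and 0.995 quantiles of Beta(15, 51).
Posterior mean ≈ 0.227, SD ≈ 0.051; a Normal approximation gives roughly [0.095, 0.359].
Exact: F⁻¹(0.005) = 0.112; F⁻¹(0.995) = 0.373.

[0.112, 0.373]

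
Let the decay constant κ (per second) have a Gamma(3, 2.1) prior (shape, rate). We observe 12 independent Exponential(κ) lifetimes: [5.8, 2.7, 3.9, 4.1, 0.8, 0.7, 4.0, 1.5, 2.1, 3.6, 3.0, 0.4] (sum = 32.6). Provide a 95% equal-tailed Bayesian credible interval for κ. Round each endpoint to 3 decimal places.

Posterior: Gamma(3+12, 2.1+32.6) = Gamma(15, 34.7) (shape, rate).
Equal-tailed 95% interval: Gamma(15, 34.7) quantiles at 0.025 and 0.975.
Posterior mean ≈ 0.432, SD ≈ 0.112; a Normal approximation gives roughly [0.214, 0.651].
Exact: lower = 0.242; upper = 0.677.

[0.242, 0.677]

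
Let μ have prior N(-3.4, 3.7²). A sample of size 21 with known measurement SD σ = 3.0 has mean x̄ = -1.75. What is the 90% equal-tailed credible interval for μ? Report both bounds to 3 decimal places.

Posterior precision = 1/3.7² + 21/3.0² = 0.0730 + 2.3333 = 2.4064, so posterior SD = 0.6446.
Posterior mean = (-3.4/3.7² + 21·-1.75/3.0²) / 2.4064 = -1.8001.
Interval: -1.8001 ± 1.645 × 0.6446 → [-2.860, -0.740].

[-2.860, -0.740]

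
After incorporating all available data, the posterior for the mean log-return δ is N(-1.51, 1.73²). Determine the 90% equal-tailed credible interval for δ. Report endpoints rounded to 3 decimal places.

[-4.356, 1.336]

The posterior is symmetric, so the 90% equal-tailed interval is δ = -1.51 ± z·1.73 with z = 1.645.
Half-width: 1.645 × 1.73 = 2.846.
-1.51 − 2.846 = -4.356; -1.51 + 2.846 = 1.336.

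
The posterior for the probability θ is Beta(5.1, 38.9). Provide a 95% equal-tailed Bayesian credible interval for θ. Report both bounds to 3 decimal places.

[0.040, 0.224]

Posterior: Beta(5.1, 38.9).
Equal-tailed 95% interval: the 0.025 and 0.975 quantiles of Beta(5.1, 38.9).
Posterior mean ≈ 0.116, SD ≈ 0.048; a Normal approximation gives roughly [0.022, 0.209].
Exact: F⁻¹(0.025) = 0.040; F⁻¹(0.975) = 0.224.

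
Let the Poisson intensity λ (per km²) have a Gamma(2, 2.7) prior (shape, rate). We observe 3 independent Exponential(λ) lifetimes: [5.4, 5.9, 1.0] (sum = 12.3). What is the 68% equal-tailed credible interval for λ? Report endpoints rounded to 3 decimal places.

Posterior: Gamma(2+3, 2.7+12.3) = Gamma(5, 15.0) (shape, rate).
Equal-tailed 68% interval: Gamma(5, 15.0) quantiles at 0.16 and 0.84.
Posterior mean ≈ 0.333, SD ≈ 0.149; a Normal approximation gives roughly [0.185, 0.482].
Exact: lower = 0.190; upper = 0.476.

[0.190, 0.476]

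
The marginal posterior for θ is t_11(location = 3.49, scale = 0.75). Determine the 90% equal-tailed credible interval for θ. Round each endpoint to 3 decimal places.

[2.143, 4.837]

The t_11 distribution is symmetric; the 90% interval is 3.49 ± t·0.75 with t_{0.95,11} = 1.796.
Half-width: 1.796 × 0.75 = 1.347.
3.49 − 1.347 = 2.143; 3.49 + 1.347 = 4.837.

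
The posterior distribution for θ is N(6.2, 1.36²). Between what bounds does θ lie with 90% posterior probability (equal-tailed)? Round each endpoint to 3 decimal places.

The posterior is symmetric, so the 90% equal-tailed interval is θ = 6.2 ± z·1.36 with z = 1.645.
Half-width: 1.645 × 1.36 = 2.237.
6.2 − 2.237 = 3.963; 6.2 + 2.237 = 8.437.

[3.963, 8.437]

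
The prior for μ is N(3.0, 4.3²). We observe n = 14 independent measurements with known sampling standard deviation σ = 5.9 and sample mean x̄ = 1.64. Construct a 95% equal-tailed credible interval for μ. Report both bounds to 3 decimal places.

Posterior precision = 1/4.3² + 14/5.9² = 0.0541 + 0.4022 = 0.4563, so posterior SD = 1.4804.
Posterior mean = (3.0/4.3² + 14·1.64/5.9²) / 0.4563 = 1.8012.
Interval: 1.8012 ± 1.960 × 1.4804 → [-1.100, 4.703].

[-1.100, 4.703]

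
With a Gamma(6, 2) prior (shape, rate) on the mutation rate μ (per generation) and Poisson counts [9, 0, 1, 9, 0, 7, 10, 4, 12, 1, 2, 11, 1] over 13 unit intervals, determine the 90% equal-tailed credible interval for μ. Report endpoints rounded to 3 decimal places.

Posterior: Gamma(6+67, 2+13) = Gamma(73, 15) (shape, rate).
Equal-tailed 90% interval: Gamma(73, 15) quantiles at 0.05 and 0.95.
Posterior mean ≈ 4.867, SD ≈ 0.570; a Normal approximation gives roughly [3.930, 5.804].
Exact: lower = 3.969; upper = 5.840.

[3.969, 5.840]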